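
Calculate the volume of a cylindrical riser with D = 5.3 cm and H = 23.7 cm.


Formula: V = pi * (D/2)^2 * H  (cylinder volume)
Radius = D/2 = 5.3/2 = 2.65 cm
V = pi * 2.65^2 * 23.7 = 522.8655 cm^3

522.8655 cm^3


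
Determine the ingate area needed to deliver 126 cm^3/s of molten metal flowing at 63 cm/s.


Formula: A_ingate = Q / v  (continuity equation)
A = 126 cm^3/s / 63 cm/s = 2.0000 cm^2

Final answer: 2.0000 cm^2


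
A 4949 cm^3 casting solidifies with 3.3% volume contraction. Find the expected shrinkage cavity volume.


Formula: V_shrink = V_casting * shrinkage_pct / 100
V_shrink = 4949 cm^3 * 3.3 / 100 = 163.3170 cm^3


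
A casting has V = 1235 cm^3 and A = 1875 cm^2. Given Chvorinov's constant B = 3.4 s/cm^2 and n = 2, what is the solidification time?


Formula: t_s = B * (V/A)^n  (Chvorinov's rule, n=2)
Modulus M = V/A = 1235/1875 = 0.658667 cm
M^2 = 0.658667^2 = 0.433842 cm^2
t_s = 3.4 * 0.433842 = 1.4751 s

Final answer: 1.4751 s


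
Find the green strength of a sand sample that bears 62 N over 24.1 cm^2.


Formula: Compressive Strength = Force / Area
Strength = 62 N / 24.1 cm^2 = 2.5726 N/cm^2

Answer: 2.5726 N/cm^2


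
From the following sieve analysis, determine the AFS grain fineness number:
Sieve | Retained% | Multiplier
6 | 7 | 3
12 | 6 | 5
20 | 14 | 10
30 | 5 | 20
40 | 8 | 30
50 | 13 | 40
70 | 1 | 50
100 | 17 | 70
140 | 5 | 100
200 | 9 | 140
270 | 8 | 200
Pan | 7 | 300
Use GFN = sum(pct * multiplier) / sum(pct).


Formula: GFN = sum(pct * multiplier) / sum(pct)
sum(pct * multiplier) = 7751
sum(pct) = 100
GFN = 7751 / 100 = 77.51

Answer: 77.51


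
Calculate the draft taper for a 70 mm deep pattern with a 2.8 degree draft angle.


Formula: taper = depth * tan(draft_angle)
tan(2.8 deg) = 0.0489082
taper = 70 mm * 0.0489082 = 3.4236 mm

Final answer: 3.4236 mm


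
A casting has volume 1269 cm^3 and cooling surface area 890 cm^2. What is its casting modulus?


Formula: Casting Modulus M = V / A
M = 1269 cm^3 / 890 cm^2 = 1.4258 cm


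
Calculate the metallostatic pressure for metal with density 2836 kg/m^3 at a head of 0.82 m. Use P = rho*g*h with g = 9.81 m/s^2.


Formula: P = rho * g * h
rho * g = 2836 * 9.81 = 27821.16 N/m^3
P = 27821.16 * 0.82 = 22813.3512 Pa


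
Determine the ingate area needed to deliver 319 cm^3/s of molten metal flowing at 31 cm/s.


Formula: A_ingate = Q / v  (continuity equation)
A = 319 cm^3/s / 31 cm/s = 10.2903 cm^2

Final answer: 10.2903 cm^2


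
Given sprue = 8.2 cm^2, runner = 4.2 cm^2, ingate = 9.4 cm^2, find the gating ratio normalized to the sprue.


Sprue:Runner:Ingate = 1 : 4.2/8.2 : 9.4/8.2 = 1:0.51:1.15

Answer: 1:0.51:1.15


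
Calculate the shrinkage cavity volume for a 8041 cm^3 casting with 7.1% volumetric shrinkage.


Formula: V_shrink = V_casting * shrinkage_pct / 100
V_shrink = 8041 cm^3 * 7.1 / 100 = 570.9110 cm^3

570.9110 cm^3


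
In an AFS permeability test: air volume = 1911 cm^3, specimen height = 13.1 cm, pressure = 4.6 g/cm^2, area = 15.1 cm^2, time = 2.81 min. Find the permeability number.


Formula: Permeability Number P = (V * H) / (p * A * t)
Numerator: V * H = 1911 * 13.1 = 25034.1
Denominator: p * A * t = 4.6 * 15.1 * 2.81 = 195.1826
P = 25034.1 / 195.1826 = 128.2599


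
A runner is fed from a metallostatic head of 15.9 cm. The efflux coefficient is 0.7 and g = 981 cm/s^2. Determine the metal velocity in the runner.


Formula: v = Cd * sqrt(2 * g * h)  (Torricelli with discharge coefficient)
2*g*h = 2 * 981 * 15.9 = 31195.8 cm^2/s^2
sqrt(31195.8) = 176.62333 cm/s
v = 0.7 * 176.62333 = 123.6363 cm/s

Final answer: 123.6363 cm/s


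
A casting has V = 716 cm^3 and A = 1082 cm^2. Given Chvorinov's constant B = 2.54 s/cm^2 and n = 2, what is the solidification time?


Formula: t_s = B * (V/A)^n  (Chvorinov's rule, n=2)
Modulus M = V/A = 716/1082 = 0.661738 cm
M^2 = 0.661738^2 = 0.437897 cm^2
t_s = 2.54 * 0.437897 = 1.1123 s

Answer: 1.1123 s


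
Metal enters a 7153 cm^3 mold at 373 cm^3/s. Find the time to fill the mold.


Formula: t_fill = V_mold / Q_flow
t = 7153 cm^3 / 373 cm^3/s = 19.1769 s


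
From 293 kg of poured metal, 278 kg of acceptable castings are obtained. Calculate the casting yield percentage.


Formula: Casting Yield = (W_good / W_total) * 100
Yield = (278 kg / 293 kg) * 100 = 94.8805%

Final answer: 94.8805%


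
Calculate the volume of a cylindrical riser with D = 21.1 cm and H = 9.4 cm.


Formula: V = pi * (D/2)^2 * H  (cylinder volume)
Radius = D/2 = 21.1/2 = 10.55 cm
V = pi * 10.55^2 * 9.4 = 3286.8709 cm^3

Final answer: 3286.8709 cm^3


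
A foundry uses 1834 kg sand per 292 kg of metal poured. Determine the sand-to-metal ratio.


Formula: Sand-to-Metal Ratio = W_sand / W_metal
Ratio = 1834 kg / 292 kg = 6.2808


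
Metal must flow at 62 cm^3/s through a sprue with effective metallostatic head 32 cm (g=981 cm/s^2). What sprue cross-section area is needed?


Formula: v = sqrt(2*g*h), A = Q/v
Velocity: v = sqrt(2 * 981 * 32) = sqrt(62784) = 250.5674 cm/s
Sprue area: A = Q / v = 62 / 250.5674 = 0.2474 cm^2

Final answer: 0.2474 cm^2


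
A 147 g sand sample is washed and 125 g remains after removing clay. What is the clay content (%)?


Formula: Clay% = (W_total - W_washed) / W_total * 100
Clay mass = 147 - 125 = 22 g
Clay% = 22 / 147 * 100 = 14.9660%

Final answer: 14.9660%


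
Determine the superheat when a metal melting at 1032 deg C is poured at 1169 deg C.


Formula: Superheat = T_pour - T_melt
Superheat = 1169 - 1032 = 137 deg C

Final answer: 137 deg C


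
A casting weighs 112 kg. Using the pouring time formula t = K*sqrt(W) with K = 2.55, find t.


Formula: t = K * sqrt(W)
sqrt(W) = sqrt(112) = 10.58301
t = 2.55 * 10.58301 = 26.9867 s

Final answer: 26.9867 s


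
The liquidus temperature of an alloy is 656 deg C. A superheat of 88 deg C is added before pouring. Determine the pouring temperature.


Formula: T_pour = T_melt + Superheat
T_pour = 656 + 88 = 744 deg C

Answer: 744 deg C


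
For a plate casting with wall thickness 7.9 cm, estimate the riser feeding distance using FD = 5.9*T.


Formula: FD = 5.9 * T  (riser feeding-distance rule)
FD = 5.9 * 7.9 cm = 46.6100 cm

Answer: 46.6100 cm


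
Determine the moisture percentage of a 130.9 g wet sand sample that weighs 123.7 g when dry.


Formula: MC = (W_wet - W_dry) / W_wet * 100
Water mass = 130.9 - 123.7 = 7.2 g
MC = 7.2 / 130.9 * 100 = 5.5004%


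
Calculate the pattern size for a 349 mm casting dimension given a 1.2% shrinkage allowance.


Formula: L_pattern = L_casting * (1 + shrinkage_rate/100)
Shrinkage factor = 1 + 1.2/100 = 1.012
L_pattern = 349 mm * 1.012 = 353.1880 mm

Final answer: 353.1880 mm


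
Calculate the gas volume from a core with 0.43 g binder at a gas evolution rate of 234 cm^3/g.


Formula: V_gas = W_binder * gas_evolution_rate
V = 0.43 g * 234 cm^3/g = 100.6200 cm^3

Answer: 100.6200 cm^3


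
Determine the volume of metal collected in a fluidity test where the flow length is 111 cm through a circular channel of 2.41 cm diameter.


Formula: V = pi * (d/2)^2 * L  (cylinder volume)
Radius = 2.41/2 = 1.205 cm
V = pi * 1.205^2 * 111 = 506.3455 cm^3

Answer: 506.3455 cm^3


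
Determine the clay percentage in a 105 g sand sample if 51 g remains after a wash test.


Formula: Clay% = (W_total - W_washed) / W_total * 100
Clay mass = 105 - 51 = 54 g
Clay% = 54 / 105 * 100 = 51.4286%

Final answer: 51.4286%


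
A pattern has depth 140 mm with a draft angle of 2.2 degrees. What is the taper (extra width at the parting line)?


Formula: taper = depth * tan(draft_angle)
tan(2.2 deg) = 0.0384161
taper = 140 mm * 0.0384161 = 5.3783 mm

Final answer: 5.3783 mm


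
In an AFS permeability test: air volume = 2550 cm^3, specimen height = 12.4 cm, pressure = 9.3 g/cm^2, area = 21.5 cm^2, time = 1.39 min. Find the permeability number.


Formula: Permeability Number P = (V * H) / (p * A * t)
Numerator: V * H = 2550 * 12.4 = 31620.0
Denominator: p * A * t = 9.3 * 21.5 * 1.39 = 277.9305
P = 31620.0 / 277.9305 = 113.7694

Final answer: 113.7694


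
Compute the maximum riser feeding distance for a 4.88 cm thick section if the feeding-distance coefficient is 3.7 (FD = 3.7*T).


Formula: FD = 3.7 * T  (riser feeding-distance rule)
FD = 3.7 * 4.88 cm = 18.0560 cm


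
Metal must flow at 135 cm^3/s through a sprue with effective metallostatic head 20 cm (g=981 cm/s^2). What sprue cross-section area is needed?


Formula: v = sqrt(2*g*h), A = Q/v
Velocity: v = sqrt(2 * 981 * 20) = sqrt(39240) = 198.0909 cm/s
Sprue area: A = Q / v = 135 / 198.0909 = 0.6815 cm^2

0.6815 cm^2


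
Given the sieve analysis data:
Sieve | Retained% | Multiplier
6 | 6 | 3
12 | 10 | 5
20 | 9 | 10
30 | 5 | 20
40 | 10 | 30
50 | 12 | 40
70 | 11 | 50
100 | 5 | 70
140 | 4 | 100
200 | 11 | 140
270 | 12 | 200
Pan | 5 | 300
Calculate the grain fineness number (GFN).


Formula: GFN = sum(pct * multiplier) / sum(pct)
sum(pct * multiplier) = 7778
sum(pct) = 100
GFN = 7778 / 100 = 77.78

Answer: 77.78


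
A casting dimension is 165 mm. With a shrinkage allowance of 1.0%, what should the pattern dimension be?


Formula: L_pattern = L_casting * (1 + shrinkage_rate/100)
Shrinkage factor = 1 + 1.0/100 = 1.01
L_pattern = 165 mm * 1.01 = 166.6500 mm


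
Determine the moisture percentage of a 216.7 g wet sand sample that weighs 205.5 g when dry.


Formula: MC = (W_wet - W_dry) / W_wet * 100
Water mass = 216.7 - 205.5 = 11.2 g
MC = 11.2 / 216.7 * 100 = 5.1684%

Final answer: 5.1684%


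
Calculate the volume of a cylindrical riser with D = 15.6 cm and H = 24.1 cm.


Formula: V = pi * (D/2)^2 * H  (cylinder volume)
Radius = D/2 = 15.6/2 = 7.8 cm
V = pi * 7.8^2 * 24.1 = 4606.3414 cm^3

4606.3414 cm^3


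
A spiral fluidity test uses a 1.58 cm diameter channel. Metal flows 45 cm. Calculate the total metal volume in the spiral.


Formula: V = pi * (d/2)^2 * L  (cylinder volume)
Radius = 1.58/2 = 0.79 cm
V = pi * 0.79^2 * 45 = 88.2301 cm^3

88.2301 cm^3


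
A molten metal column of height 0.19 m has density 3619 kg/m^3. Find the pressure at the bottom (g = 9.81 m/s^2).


Formula: P = rho * g * h
rho * g = 3619 * 9.81 = 35502.39 N/m^3
P = 35502.39 * 0.19 = 6745.4541 Pa

Answer: 6745.4541 Pa


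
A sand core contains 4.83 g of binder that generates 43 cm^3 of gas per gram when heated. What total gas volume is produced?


Formula: V_gas = W_binder * gas_evolution_rate
V = 4.83 g * 43 cm^3/g = 207.6900 cm^3


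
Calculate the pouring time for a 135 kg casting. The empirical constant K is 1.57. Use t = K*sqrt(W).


Formula: t = K * sqrt(W)
sqrt(W) = sqrt(135) = 11.61895
t = 1.57 * 11.61895 = 18.2418 s


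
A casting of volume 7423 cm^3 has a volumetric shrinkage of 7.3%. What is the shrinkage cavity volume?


Formula: V_shrink = V_casting * shrinkage_pct / 100
V_shrink = 7423 cm^3 * 7.3 / 100 = 541.8790 cm^3

Final answer: 541.8790 cm^3


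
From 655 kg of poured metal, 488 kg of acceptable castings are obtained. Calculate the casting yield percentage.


Formula: Casting Yield = (W_good / W_total) * 100
Yield = (488 kg / 655 kg) * 100 = 74.5038%

Final answer: 74.5038%


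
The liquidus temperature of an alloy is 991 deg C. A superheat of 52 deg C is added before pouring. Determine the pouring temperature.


Formula: T_pour = T_melt + Superheat
T_pour = 991 + 52 = 1043 deg C

1043 deg C


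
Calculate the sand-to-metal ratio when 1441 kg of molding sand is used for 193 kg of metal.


Formula: Sand-to-Metal Ratio = W_sand / W_metal
Ratio = 1441 kg / 193 kg = 7.4663

Final answer: 7.4663


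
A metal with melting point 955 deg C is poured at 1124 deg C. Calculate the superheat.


Formula: Superheat = T_pour - T_melt
Superheat = 1124 - 955 = 169 deg C

Final answer: 169 deg C


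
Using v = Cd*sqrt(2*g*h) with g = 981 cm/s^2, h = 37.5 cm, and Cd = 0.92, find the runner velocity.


Formula: v = Cd * sqrt(2 * g * h)  (Torricelli with discharge coefficient)
2*g*h = 2 * 981 * 37.5 = 73575.0 cm^2/s^2
sqrt(73575.0) = 271.24712 cm/s
v = 0.92 * 271.24712 = 249.5474 cm/s

Final answer: 249.5474 cm/s


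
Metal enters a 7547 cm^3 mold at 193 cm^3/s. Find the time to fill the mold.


Formula: t_fill = V_mold / Q_flow
t = 7547 cm^3 / 193 cm^3/s = 39.1036 s

Final answer: 39.1036 s


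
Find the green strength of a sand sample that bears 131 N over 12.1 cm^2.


Formula: Compressive Strength = Force / Area
Strength = 131 N / 12.1 cm^2 = 10.8264 N/cm^2

Answer: 10.8264 N/cm^2


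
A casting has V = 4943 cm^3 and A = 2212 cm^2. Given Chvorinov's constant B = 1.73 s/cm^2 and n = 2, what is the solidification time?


Formula: t_s = B * (V/A)^n  (Chvorinov's rule, n=2)
Modulus M = V/A = 4943/2212 = 2.234629 cm
M^2 = 2.234629^2 = 4.993567 cm^2
t_s = 1.73 * 4.993567 = 8.6389 s


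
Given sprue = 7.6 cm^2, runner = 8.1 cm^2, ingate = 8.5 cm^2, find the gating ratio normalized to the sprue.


Sprue:Runner:Ingate = 1 : 8.1/7.6 : 8.5/7.6 = 1:1.07:1.12

Answer: 1:1.07:1.12


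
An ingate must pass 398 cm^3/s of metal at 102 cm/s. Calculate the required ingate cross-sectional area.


Formula: A_ingate = Q / v  (continuity equation)
A = 398 cm^3/s / 102 cm/s = 3.9020 cm^2

Final answer: 3.9020 cm^2


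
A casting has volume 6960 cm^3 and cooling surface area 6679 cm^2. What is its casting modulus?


Formula: Casting Modulus M = V / A
M = 6960 cm^3 / 6679 cm^2 = 1.0421 cm

Final answer: 1.0421 cm


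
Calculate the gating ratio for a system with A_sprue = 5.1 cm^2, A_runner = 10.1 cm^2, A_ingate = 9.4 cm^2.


Sprue:Runner:Ingate = 1 : 10.1/5.1 : 9.4/5.1 = 1:1.98:1.84

1:1.98:1.84


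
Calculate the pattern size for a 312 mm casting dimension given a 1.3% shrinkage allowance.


Formula: L_pattern = L_casting * (1 + shrinkage_rate/100)
Shrinkage factor = 1 + 1.3/100 = 1.013
L_pattern = 312 mm * 1.013 = 316.0560 mm

316.0560 mm


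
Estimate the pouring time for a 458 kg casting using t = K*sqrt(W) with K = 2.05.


Formula: t = K * sqrt(W)
sqrt(W) = sqrt(458) = 21.40093
t = 2.05 * 21.40093 = 43.8719 s

43.8719 s


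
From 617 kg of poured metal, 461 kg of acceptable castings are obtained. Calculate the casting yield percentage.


Formula: Casting Yield = (W_good / W_total) * 100
Yield = (461 kg / 617 kg) * 100 = 74.7164%

Final answer: 74.7164%


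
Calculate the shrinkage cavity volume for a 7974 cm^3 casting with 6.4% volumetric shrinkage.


Formula: V_shrink = V_casting * shrinkage_pct / 100
V_shrink = 7974 cm^3 * 6.4 / 100 = 510.3360 cm^3

Final answer: 510.3360 cm^3


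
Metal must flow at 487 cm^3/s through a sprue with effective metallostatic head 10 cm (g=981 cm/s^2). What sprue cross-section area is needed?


Formula: v = sqrt(2*g*h), A = Q/v
Velocity: v = sqrt(2 * 981 * 10) = sqrt(19620) = 140.0714 cm/s
Sprue area: A = Q / v = 487 / 140.0714 = 3.4768 cm^2


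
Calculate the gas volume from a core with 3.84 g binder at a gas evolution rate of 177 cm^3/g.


Formula: V_gas = W_binder * gas_evolution_rate
V = 3.84 g * 177 cm^3/g = 679.6800 cm^3

Final answer: 679.6800 cm^3


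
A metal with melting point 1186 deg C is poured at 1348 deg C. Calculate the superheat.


Formula: Superheat = T_pour - T_melt
Superheat = 1348 - 1186 = 162 deg C

162 deg C


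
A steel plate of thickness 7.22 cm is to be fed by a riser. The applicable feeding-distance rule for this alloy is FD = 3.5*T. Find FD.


Formula: FD = 3.5 * T  (riser feeding-distance rule)
FD = 3.5 * 7.22 cm = 25.2700 cm

25.2700 cm


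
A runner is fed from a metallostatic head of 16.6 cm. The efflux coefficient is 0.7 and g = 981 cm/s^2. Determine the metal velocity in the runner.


Formula: v = Cd * sqrt(2 * g * h)  (Torricelli with discharge coefficient)
2*g*h = 2 * 981 * 16.6 = 32569.2 cm^2/s^2
sqrt(32569.2) = 180.46939 cm/s
v = 0.7 * 180.46939 = 126.3286 cm/s

Final answer: 126.3286 cm/s


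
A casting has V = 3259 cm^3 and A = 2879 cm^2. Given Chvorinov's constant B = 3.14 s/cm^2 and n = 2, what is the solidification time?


Formula: t_s = B * (V/A)^n  (Chvorinov's rule, n=2)
Modulus M = V/A = 3259/2879 = 1.131990 cm
M^2 = 1.131990^2 = 1.281401 cm^2
t_s = 3.14 * 1.281401 = 4.0236 s

4.0236 s


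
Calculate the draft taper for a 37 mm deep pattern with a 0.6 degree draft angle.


Formula: taper = depth * tan(draft_angle)
tan(0.6 deg) = 0.0104724
taper = 37 mm * 0.0104724 = 0.3875 mm

0.3875 mm


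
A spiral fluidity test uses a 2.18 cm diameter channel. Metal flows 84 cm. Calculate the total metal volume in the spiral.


Formula: V = pi * (d/2)^2 * L  (cylinder volume)
Radius = 2.18/2 = 1.09 cm
V = pi * 1.09^2 * 84 = 313.5322 cm^3

Final answer: 313.5322 cm^3


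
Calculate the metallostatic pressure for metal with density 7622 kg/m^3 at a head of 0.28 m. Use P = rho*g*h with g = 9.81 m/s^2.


Formula: P = rho * g * h
rho * g = 7622 * 9.81 = 74771.82 N/m^3
P = 74771.82 * 0.28 = 20936.1096 Pa

Final answer: 20936.1096 Pa


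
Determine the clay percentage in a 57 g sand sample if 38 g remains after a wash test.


Formula: Clay% = (W_total - W_washed) / W_total * 100
Clay mass = 57 - 38 = 19 g
Clay% = 19 / 57 * 100 = 33.3333%

Answer: 33.3333%


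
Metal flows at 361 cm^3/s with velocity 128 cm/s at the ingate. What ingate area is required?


Formula: A_ingate = Q / v  (continuity equation)
A = 361 cm^3/s / 128 cm/s = 2.8203 cm^2


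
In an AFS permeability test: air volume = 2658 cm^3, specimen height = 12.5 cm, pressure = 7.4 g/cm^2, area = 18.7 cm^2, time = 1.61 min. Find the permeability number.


Formula: Permeability Number P = (V * H) / (p * A * t)
Numerator: V * H = 2658 * 12.5 = 33225.0
Denominator: p * A * t = 7.4 * 18.7 * 1.61 = 222.7918
P = 33225.0 / 222.7918 = 149.1303

Final answer: 149.1303


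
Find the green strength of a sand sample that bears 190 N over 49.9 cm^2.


Formula: Compressive Strength = Force / Area
Strength = 190 N / 49.9 cm^2 = 3.8076 N/cm^2

Answer: 3.8076 N/cm^2


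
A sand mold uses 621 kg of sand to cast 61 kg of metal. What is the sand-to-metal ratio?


Formula: Sand-to-Metal Ratio = W_sand / W_metal
Ratio = 621 kg / 61 kg = 10.1803

Answer: 10.1803


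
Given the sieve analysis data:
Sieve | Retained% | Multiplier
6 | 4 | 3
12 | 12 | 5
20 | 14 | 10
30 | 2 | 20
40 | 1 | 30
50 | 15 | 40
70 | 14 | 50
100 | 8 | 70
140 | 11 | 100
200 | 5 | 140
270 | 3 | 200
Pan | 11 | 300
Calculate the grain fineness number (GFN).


Formula: GFN = sum(pct * multiplier) / sum(pct)
sum(pct * multiplier) = 7842
sum(pct) = 100
GFN = 7842 / 100 = 78.42

Final answer: 78.42


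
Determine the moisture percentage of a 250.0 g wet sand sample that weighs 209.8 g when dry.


Formula: MC = (W_wet - W_dry) / W_wet * 100
Water mass = 250.0 - 209.8 = 40.2 g
MC = 40.2 / 250.0 * 100 = 16.0800%

Final answer: 16.0800%


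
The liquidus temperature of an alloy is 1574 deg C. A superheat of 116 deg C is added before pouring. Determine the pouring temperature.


Formula: T_pour = T_melt + Superheat
T_pour = 1574 + 116 = 1690 deg C

Final answer: 1690 deg C


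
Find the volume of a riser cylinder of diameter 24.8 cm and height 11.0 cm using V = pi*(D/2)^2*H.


Formula: V = pi * (D/2)^2 * H  (cylinder volume)
Radius = D/2 = 24.8/2 = 12.4 cm
V = pi * 12.4^2 * 11.0 = 5313.5642 cm^3

Final answer: 5313.5642 cm^3


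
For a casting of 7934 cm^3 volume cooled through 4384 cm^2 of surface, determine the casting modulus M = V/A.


Formula: Casting Modulus M = V / A
M = 7934 cm^3 / 4384 cm^2 = 1.8098 cm

Answer: 1.8098 cm


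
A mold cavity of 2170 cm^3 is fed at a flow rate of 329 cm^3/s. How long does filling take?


Formula: t_fill = V_mold / Q_flow
t = 2170 cm^3 / 329 cm^3/s = 6.5957 s


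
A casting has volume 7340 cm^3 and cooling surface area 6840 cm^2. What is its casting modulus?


Formula: Casting Modulus M = V / A
M = 7340 cm^3 / 6840 cm^2 = 1.0731 cm

Final answer: 1.0731 cm


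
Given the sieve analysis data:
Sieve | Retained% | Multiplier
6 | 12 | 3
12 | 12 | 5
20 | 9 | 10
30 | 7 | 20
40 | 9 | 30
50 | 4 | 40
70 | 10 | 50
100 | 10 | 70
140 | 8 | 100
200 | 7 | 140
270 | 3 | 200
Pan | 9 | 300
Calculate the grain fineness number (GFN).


Formula: GFN = sum(pct * multiplier) / sum(pct)
sum(pct * multiplier) = 7036
sum(pct) = 100
GFN = 7036 / 100 = 70.36

70.36


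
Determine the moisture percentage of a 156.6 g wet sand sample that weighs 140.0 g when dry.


Formula: MC = (W_wet - W_dry) / W_wet * 100
Water mass = 156.6 - 140.0 = 16.6 g
MC = 16.6 / 156.6 * 100 = 10.6003%

10.6003%


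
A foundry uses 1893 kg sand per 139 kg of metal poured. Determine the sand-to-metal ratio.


Formula: Sand-to-Metal Ratio = W_sand / W_metal
Ratio = 1893 kg / 139 kg = 13.6187


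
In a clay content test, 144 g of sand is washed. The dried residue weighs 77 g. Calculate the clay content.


Formula: Clay% = (W_total - W_washed) / W_total * 100
Clay mass = 144 - 77 = 67 g
Clay% = 67 / 144 * 100 = 46.5278%

Answer: 46.5278%


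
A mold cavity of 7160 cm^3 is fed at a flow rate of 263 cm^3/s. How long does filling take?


Formula: t_fill = V_mold / Q_flow
t = 7160 cm^3 / 263 cm^3/s = 27.2243 s

Answer: 27.2243 s


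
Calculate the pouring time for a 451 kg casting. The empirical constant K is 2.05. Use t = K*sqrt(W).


Formula: t = K * sqrt(W)
sqrt(W) = sqrt(451) = 21.23676
t = 2.05 * 21.23676 = 43.5354 s

43.5354 s


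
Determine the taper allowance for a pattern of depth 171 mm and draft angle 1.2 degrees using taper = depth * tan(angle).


Formula: taper = depth * tan(draft_angle)
tan(1.2 deg) = 0.0209470
taper = 171 mm * 0.0209470 = 3.5819 mm

3.5819 mm


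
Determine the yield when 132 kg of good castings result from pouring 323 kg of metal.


Formula: Casting Yield = (W_good / W_total) * 100
Yield = (132 kg / 323 kg) * 100 = 40.8669%

Answer: 40.8669%


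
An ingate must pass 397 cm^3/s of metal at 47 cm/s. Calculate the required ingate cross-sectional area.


Formula: A_ingate = Q / v  (continuity equation)
A = 397 cm^3/s / 47 cm/s = 8.4468 cm^2

Answer: 8.4468 cm^2


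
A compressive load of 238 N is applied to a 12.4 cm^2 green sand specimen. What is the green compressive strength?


Formula: Compressive Strength = Force / Area
Strength = 238 N / 12.4 cm^2 = 19.1935 N/cm^2

Answer: 19.1935 N/cm^2


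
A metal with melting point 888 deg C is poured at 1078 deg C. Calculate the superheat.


Formula: Superheat = T_pour - T_melt
Superheat = 1078 - 888 = 190 deg C

190 deg C


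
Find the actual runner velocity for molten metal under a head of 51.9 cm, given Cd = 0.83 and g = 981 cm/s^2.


Formula: v = Cd * sqrt(2 * g * h)  (Torricelli with discharge coefficient)
2*g*h = 2 * 981 * 51.9 = 101827.8 cm^2/s^2
sqrt(101827.8) = 319.10469 cm/s
v = 0.83 * 319.10469 = 264.8569 cm/s

264.8569 cm/s


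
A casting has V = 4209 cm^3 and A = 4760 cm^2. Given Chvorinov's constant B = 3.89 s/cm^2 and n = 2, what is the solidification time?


Formula: t_s = B * (V/A)^n  (Chvorinov's rule, n=2)
Modulus M = V/A = 4209/4760 = 0.884244 cm
M^2 = 0.884244^2 = 0.781887 cm^2
t_s = 3.89 * 0.781887 = 3.0415 s


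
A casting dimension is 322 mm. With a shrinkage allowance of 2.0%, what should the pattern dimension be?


Formula: L_pattern = L_casting * (1 + shrinkage_rate/100)
Shrinkage factor = 1 + 2.0/100 = 1.02
L_pattern = 322 mm * 1.02 = 328.4400 mm

328.4400 mm


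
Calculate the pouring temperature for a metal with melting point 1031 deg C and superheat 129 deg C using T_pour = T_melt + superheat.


Formula: T_pour = T_melt + Superheat
T_pour = 1031 + 129 = 1160 deg C

Final answer: 1160 deg C


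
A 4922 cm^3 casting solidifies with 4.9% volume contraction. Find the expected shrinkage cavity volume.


Formula: V_shrink = V_casting * shrinkage_pct / 100
V_shrink = 4922 cm^3 * 4.9 / 100 = 241.1780 cm^3

241.1780 cm^3


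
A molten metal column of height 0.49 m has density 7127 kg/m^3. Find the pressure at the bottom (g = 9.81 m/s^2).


Formula: P = rho * g * h
rho * g = 7127 * 9.81 = 69915.87 N/m^3
P = 69915.87 * 0.49 = 34258.7763 Pa

34258.7763 Pa


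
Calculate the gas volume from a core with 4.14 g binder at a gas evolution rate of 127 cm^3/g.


Formula: V_gas = W_binder * gas_evolution_rate
V = 4.14 g * 127 cm^3/g = 525.7800 cm^3


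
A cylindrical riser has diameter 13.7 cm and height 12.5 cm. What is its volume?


Formula: V = pi * (D/2)^2 * H  (cylinder volume)
Radius = D/2 = 13.7/2 = 6.85 cm
V = pi * 6.85^2 * 12.5 = 1842.6423 cm^3

1842.6423 cm^3


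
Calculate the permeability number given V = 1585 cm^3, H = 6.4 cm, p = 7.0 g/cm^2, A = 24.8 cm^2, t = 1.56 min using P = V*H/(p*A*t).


Formula: Permeability Number P = (V * H) / (p * A * t)
Numerator: V * H = 1585 * 6.4 = 10144.0
Denominator: p * A * t = 7.0 * 24.8 * 1.56 = 270.816
P = 10144.0 / 270.816 = 37.4572


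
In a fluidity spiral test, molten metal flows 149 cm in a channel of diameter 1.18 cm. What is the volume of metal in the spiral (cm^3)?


Formula: V = pi * (d/2)^2 * L  (cylinder volume)
Radius = 1.18/2 = 0.59 cm
V = pi * 0.59^2 * 149 = 162.9447 cm^3

162.9447 cm^3


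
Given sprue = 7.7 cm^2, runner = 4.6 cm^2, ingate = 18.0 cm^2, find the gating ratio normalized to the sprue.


Sprue:Runner:Ingate = 1 : 4.6/7.7 : 18.0/7.7 = 1:0.60:2.34

Final answer: 1:0.60:2.34


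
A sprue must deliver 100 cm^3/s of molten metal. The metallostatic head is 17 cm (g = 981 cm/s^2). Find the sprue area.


Formula: v = sqrt(2*g*h), A = Q/v
Velocity: v = sqrt(2 * 981 * 17) = sqrt(33354) = 182.6308 cm/s
Sprue area: A = Q / v = 100 / 182.6308 = 0.5476 cm^2

0.5476 cm^2


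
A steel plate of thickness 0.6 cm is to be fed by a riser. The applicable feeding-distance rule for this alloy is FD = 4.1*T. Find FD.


Formula: FD = 4.1 * T  (riser feeding-distance rule)
FD = 4.1 * 0.6 cm = 2.4600 cm

Answer: 2.4600 cm


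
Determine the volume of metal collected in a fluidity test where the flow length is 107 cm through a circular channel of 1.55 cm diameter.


Formula: V = pi * (d/2)^2 * L  (cylinder volume)
Radius = 1.55/2 = 0.775 cm
V = pi * 0.775^2 * 107 = 201.9003 cm^3

201.9003 cm^3


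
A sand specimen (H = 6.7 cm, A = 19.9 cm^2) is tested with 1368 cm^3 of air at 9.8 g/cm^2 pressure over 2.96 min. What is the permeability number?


Formula: Permeability Number P = (V * H) / (p * A * t)
Numerator: V * H = 1368 * 6.7 = 9165.6
Denominator: p * A * t = 9.8 * 19.9 * 2.96 = 577.2592
P = 9165.6 / 577.2592 = 15.8778

Answer: 15.8778


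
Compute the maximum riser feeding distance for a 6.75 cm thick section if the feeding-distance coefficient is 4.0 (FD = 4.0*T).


Formula: FD = 4.0 * T  (riser feeding-distance rule)
FD = 4.0 * 6.75 cm = 27.0000 cm

27.0000 cm


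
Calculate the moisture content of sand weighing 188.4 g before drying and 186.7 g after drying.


Formula: MC = (W_wet - W_dry) / W_wet * 100
Water mass = 188.4 - 186.7 = 1.7 g
MC = 1.7 / 188.4 * 100 = 0.9023%


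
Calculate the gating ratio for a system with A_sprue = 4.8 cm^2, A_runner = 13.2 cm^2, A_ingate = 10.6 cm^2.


Sprue:Runner:Ingate = 1 : 13.2/4.8 : 10.6/4.8 = 1:2.75:2.21

Final answer: 1:2.75:2.21


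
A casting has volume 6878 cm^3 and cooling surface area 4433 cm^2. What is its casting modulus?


Formula: Casting Modulus M = V / A
M = 6878 cm^3 / 4433 cm^2 = 1.5515 cm

Final answer: 1.5515 cm


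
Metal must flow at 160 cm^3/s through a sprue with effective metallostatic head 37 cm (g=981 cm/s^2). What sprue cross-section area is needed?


Formula: v = sqrt(2*g*h), A = Q/v
Velocity: v = sqrt(2 * 981 * 37) = sqrt(72594) = 269.4327 cm/s
Sprue area: A = Q / v = 160 / 269.4327 = 0.5938 cm^2

0.5938 cm^2


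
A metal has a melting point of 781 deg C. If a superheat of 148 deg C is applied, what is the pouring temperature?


Formula: T_pour = T_melt + Superheat
T_pour = 781 + 148 = 929 deg C

929 deg C


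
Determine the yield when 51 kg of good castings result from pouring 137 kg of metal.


Formula: Casting Yield = (W_good / W_total) * 100
Yield = (51 kg / 137 kg) * 100 = 37.2263%

Answer: 37.2263%


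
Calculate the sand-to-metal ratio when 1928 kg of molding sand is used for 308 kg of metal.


Formula: Sand-to-Metal Ratio = W_sand / W_metal
Ratio = 1928 kg / 308 kg = 6.2597


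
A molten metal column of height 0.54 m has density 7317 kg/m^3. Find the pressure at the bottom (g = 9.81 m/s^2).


Formula: P = rho * g * h
rho * g = 7317 * 9.81 = 71779.77 N/m^3
P = 71779.77 * 0.54 = 38761.0758 Pa

38761.0758 Pa


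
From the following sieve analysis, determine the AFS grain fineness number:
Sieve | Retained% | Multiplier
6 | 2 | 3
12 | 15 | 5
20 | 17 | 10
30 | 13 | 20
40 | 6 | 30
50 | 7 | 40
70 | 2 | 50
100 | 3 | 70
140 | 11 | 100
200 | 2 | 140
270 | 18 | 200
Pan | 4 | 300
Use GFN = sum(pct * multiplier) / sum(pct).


Formula: GFN = sum(pct * multiplier) / sum(pct)
sum(pct * multiplier) = 7461
sum(pct) = 100
GFN = 7461 / 100 = 74.61

Answer: 74.61


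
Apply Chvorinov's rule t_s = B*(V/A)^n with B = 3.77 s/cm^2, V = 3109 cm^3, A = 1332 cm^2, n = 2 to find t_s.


Formula: t_s = B * (V/A)^n  (Chvorinov's rule, n=2)
Modulus M = V/A = 3109/1332 = 2.334084 cm
M^2 = 2.334084^2 = 5.447948 cm^2
t_s = 3.77 * 5.447948 = 20.5388 s

Answer: 20.5388 s


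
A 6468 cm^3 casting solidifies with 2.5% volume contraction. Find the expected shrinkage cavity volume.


Formula: V_shrink = V_casting * shrinkage_pct / 100
V_shrink = 6468 cm^3 * 2.5 / 100 = 161.7000 cm^3

Final answer: 161.7000 cm^3


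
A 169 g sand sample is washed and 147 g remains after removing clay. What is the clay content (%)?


Formula: Clay% = (W_total - W_washed) / W_total * 100
Clay mass = 169 - 147 = 22 g
Clay% = 22 / 169 * 100 = 13.0178%

13.0178%


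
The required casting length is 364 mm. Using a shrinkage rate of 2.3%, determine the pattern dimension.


Formula: L_pattern = L_casting * (1 + shrinkage_rate/100)
Shrinkage factor = 1 + 2.3/100 = 1.023
L_pattern = 364 mm * 1.023 = 372.3720 mm

372.3720 mm


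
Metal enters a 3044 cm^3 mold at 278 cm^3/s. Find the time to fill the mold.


Formula: t_fill = V_mold / Q_flow
t = 3044 cm^3 / 278 cm^3/s = 10.9496 s


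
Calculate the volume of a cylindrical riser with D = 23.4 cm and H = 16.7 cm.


Formula: V = pi * (D/2)^2 * H  (cylinder volume)
Radius = D/2 = 23.4/2 = 11.7 cm
V = pi * 11.7^2 * 16.7 = 7181.8787 cm^3

7181.8787 cm^3


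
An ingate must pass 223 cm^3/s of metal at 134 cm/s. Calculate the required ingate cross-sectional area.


Formula: A_ingate = Q / v  (continuity equation)
A = 223 cm^3/s / 134 cm/s = 1.6642 cm^2


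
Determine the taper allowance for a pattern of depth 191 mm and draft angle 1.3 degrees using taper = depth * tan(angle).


Formula: taper = depth * tan(draft_angle)
tan(1.3 deg) = 0.0226932
taper = 191 mm * 0.0226932 = 4.3344 mm


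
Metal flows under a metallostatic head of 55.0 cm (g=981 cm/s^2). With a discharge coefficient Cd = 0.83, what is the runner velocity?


Formula: v = Cd * sqrt(2 * g * h)  (Torricelli with discharge coefficient)
2*g*h = 2 * 981 * 55.0 = 107910.0 cm^2/s^2
sqrt(107910.0) = 328.49658 cm/s
v = 0.83 * 328.49658 = 272.6522 cm/s

Final answer: 272.6522 cm/s


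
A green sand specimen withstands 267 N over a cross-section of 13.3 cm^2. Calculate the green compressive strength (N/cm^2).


Formula: Compressive Strength = Force / Area
Strength = 267 N / 13.3 cm^2 = 20.0752 N/cm^2

Answer: 20.0752 N/cm^2


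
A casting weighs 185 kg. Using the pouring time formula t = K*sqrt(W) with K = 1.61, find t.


Formula: t = K * sqrt(W)
sqrt(W) = sqrt(185) = 13.60147
t = 1.61 * 13.60147 = 21.8984 s

21.8984 s


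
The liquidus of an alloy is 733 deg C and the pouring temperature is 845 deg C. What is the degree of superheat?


Formula: Superheat = T_pour - T_melt
Superheat = 845 - 733 = 112 deg C

Answer: 112 deg C


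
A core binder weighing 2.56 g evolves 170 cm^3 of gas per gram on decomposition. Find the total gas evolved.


Formula: V_gas = W_binder * gas_evolution_rate
V = 2.56 g * 170 cm^3/g = 435.2000 cm^3

Final answer: 435.2000 cm^3


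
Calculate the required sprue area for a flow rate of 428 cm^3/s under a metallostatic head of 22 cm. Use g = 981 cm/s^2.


Formula: v = sqrt(2*g*h), A = Q/v
Velocity: v = sqrt(2 * 981 * 22) = sqrt(43164) = 207.7595 cm/s
Sprue area: A = Q / v = 428 / 207.7595 = 2.0601 cm^2

2.0601 cm^2


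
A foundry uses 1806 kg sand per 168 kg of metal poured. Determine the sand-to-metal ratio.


Formula: Sand-to-Metal Ratio = W_sand / W_metal
Ratio = 1806 kg / 168 kg = 10.7500

Final answer: 10.7500


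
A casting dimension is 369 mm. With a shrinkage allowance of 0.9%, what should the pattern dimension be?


Formula: L_pattern = L_casting * (1 + shrinkage_rate/100)
Shrinkage factor = 1 + 0.9/100 = 1.009
L_pattern = 369 mm * 1.009 = 372.3210 mm

Final answer: 372.3210 mm


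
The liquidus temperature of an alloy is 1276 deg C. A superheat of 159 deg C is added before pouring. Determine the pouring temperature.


Formula: T_pour = T_melt + Superheat
T_pour = 1276 + 159 = 1435 deg C


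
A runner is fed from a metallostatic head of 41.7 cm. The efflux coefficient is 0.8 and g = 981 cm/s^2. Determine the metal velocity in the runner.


Formula: v = Cd * sqrt(2 * g * h)  (Torricelli with discharge coefficient)
2*g*h = 2 * 981 * 41.7 = 81815.4 cm^2/s^2
sqrt(81815.4) = 286.03391 cm/s
v = 0.8 * 286.03391 = 228.8271 cm/s


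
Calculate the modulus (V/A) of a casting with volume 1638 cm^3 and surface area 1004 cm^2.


Formula: Casting Modulus M = V / A
M = 1638 cm^3 / 1004 cm^2 = 1.6315 cm

Answer: 1.6315 cm


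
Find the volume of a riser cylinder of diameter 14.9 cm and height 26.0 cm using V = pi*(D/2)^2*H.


Formula: V = pi * (D/2)^2 * H  (cylinder volume)
Radius = D/2 = 14.9/2 = 7.45 cm
V = pi * 7.45^2 * 26.0 = 4533.5224 cm^3

4533.5224 cm^3


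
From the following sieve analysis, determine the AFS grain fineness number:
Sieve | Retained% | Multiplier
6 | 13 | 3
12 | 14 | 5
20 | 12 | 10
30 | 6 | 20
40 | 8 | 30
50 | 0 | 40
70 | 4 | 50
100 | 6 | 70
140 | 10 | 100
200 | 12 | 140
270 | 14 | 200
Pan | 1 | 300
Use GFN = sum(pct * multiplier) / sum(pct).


Formula: GFN = sum(pct * multiplier) / sum(pct)
sum(pct * multiplier) = 6989
sum(pct) = 100
GFN = 6989 / 100 = 69.89

Answer: 69.89


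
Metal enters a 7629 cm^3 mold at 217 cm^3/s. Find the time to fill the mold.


Formula: t_fill = V_mold / Q_flow
t = 7629 cm^3 / 217 cm^3/s = 35.1567 s


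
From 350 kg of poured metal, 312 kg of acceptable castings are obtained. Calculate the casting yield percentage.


Formula: Casting Yield = (W_good / W_total) * 100
Yield = (312 kg / 350 kg) * 100 = 89.1429%

89.1429%


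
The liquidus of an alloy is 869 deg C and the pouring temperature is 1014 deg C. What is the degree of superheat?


Formula: Superheat = T_pour - T_melt
Superheat = 1014 - 869 = 145 deg C


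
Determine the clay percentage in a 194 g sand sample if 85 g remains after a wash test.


Formula: Clay% = (W_total - W_washed) / W_total * 100
Clay mass = 194 - 85 = 109 g
Clay% = 109 / 194 * 100 = 56.1856%

Answer: 56.1856%


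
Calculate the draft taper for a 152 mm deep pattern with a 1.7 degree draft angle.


Formula: taper = depth * tan(draft_angle)
tan(1.7 deg) = 0.0296793
taper = 152 mm * 0.0296793 = 4.5113 mm

Final answer: 4.5113 mm


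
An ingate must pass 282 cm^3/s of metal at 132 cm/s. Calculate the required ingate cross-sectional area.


Formula: A_ingate = Q / v  (continuity equation)
A = 282 cm^3/s / 132 cm/s = 2.1364 cm^2


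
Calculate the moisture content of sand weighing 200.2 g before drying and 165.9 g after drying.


Formula: MC = (W_wet - W_dry) / W_wet * 100
Water mass = 200.2 - 165.9 = 34.3 g
MC = 34.3 / 200.2 * 100 = 17.1329%

Final answer: 17.1329%


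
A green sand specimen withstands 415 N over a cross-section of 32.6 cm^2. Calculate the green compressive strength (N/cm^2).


Formula: Compressive Strength = Force / Area
Strength = 415 N / 32.6 cm^2 = 12.7301 N/cm^2

Answer: 12.7301 N/cm^2


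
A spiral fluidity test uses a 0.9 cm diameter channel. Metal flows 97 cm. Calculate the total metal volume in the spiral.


Formula: V = pi * (d/2)^2 * L  (cylinder volume)
Radius = 0.9/2 = 0.45 cm
V = pi * 0.45^2 * 97 = 61.7087 cm^3

Answer: 61.7087 cm^3


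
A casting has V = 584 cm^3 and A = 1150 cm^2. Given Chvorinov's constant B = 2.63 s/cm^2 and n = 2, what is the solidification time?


Formula: t_s = B * (V/A)^n  (Chvorinov's rule, n=2)
Modulus M = V/A = 584/1150 = 0.507826 cm
M^2 = 0.507826^2 = 0.257887 cm^2
t_s = 2.63 * 0.257887 = 0.6782 s

Final answer: 0.6782 s


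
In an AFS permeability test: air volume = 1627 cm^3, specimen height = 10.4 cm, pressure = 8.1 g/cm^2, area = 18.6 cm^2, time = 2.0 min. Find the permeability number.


Formula: Permeability Number P = (V * H) / (p * A * t)
Numerator: V * H = 1627 * 10.4 = 16920.8
Denominator: p * A * t = 8.1 * 18.6 * 2.0 = 301.32
P = 16920.8 / 301.32 = 56.1556


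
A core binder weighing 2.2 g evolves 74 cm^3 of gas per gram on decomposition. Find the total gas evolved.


Formula: V_gas = W_binder * gas_evolution_rate
V = 2.2 g * 74 cm^3/g = 162.8000 cm^3


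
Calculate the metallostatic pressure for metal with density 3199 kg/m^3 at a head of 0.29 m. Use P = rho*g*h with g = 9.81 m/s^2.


Formula: P = rho * g * h
rho * g = 3199 * 9.81 = 31382.19 N/m^3
P = 31382.19 * 0.29 = 9100.8351 Pa


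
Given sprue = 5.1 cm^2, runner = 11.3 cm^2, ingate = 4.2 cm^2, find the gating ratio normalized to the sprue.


Sprue:Runner:Ingate = 1 : 11.3/5.1 : 4.2/5.1 = 1:2.22:0.82

Answer: 1:2.22:0.82


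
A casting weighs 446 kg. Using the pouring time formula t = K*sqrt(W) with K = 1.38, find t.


Formula: t = K * sqrt(W)
sqrt(W) = sqrt(446) = 21.11871
t = 1.38 * 21.11871 = 29.1438 s

Final answer: 29.1438 s


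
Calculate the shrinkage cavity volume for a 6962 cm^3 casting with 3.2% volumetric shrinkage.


Formula: V_shrink = V_casting * shrinkage_pct / 100
V_shrink = 6962 cm^3 * 3.2 / 100 = 222.7840 cm^3

222.7840 cm^3


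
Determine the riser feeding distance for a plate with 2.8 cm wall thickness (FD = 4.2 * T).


Formula: FD = 4.2 * T  (riser feeding-distance rule)
FD = 4.2 * 2.8 cm = 11.7600 cm

Answer: 11.7600 cm


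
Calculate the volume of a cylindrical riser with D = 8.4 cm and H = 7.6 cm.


Formula: V = pi * (D/2)^2 * H  (cylinder volume)
Radius = D/2 = 8.4/2 = 4.2 cm
V = pi * 4.2^2 * 7.6 = 421.1745 cm^3

Final answer: 421.1745 cm^3


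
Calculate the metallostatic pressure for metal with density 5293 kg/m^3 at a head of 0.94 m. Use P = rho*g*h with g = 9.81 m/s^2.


Formula: P = rho * g * h
rho * g = 5293 * 9.81 = 51924.33 N/m^3
P = 51924.33 * 0.94 = 48808.8702 Pa

Final answer: 48808.8702 Pa


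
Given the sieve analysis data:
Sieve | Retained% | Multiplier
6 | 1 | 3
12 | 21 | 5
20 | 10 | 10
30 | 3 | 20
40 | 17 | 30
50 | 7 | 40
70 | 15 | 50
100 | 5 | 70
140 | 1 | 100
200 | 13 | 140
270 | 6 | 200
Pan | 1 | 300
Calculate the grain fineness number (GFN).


Formula: GFN = sum(pct * multiplier) / sum(pct)
sum(pct * multiplier) = 5578
sum(pct) = 100
GFN = 5578 / 100 = 55.78


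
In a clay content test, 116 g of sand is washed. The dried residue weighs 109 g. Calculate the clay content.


Formula: Clay% = (W_total - W_washed) / W_total * 100
Clay mass = 116 - 109 = 7 g
Clay% = 7 / 116 * 100 = 6.0345%

Final answer: 6.0345%


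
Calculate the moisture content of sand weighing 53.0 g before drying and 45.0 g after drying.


Formula: MC = (W_wet - W_dry) / W_wet * 100
Water mass = 53.0 - 45.0 = 8.0 g
MC = 8.0 / 53.0 * 100 = 15.0943%
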